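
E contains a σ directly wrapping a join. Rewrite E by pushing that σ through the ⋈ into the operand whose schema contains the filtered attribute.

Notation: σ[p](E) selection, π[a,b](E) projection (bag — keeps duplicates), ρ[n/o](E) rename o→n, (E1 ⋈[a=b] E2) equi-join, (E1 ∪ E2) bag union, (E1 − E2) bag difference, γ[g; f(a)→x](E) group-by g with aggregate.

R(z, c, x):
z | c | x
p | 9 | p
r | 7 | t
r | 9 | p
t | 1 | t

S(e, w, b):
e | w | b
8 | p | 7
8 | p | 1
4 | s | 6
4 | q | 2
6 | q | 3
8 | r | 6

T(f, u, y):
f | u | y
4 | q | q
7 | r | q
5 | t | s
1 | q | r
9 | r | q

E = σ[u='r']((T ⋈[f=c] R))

σ filters on u, owned by the left side.
E' = (σ[u='r'](T) ⋈[f=c] R)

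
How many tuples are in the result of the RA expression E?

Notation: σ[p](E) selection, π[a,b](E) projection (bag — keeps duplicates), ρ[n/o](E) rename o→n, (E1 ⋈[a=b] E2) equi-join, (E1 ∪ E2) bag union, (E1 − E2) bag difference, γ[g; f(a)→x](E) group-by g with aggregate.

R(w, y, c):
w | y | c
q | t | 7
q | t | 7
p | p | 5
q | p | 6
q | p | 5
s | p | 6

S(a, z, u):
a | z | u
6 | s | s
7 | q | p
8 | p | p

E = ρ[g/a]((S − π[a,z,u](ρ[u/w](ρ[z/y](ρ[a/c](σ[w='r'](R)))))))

Stepwise |·|:
  S → 3
  R → 6
  σ[w='r'](R) → 0
  ρ[a/c](σ[w='r'](R)) → 0
  ρ[z/y](ρ[a/c](σ[w='r'](R))) → 0
  ρ[u/w](ρ[z/y](ρ[a/c](σ[w='r'](R)))) → 0
  π[a,z,u](ρ[u/w](ρ[z/y](ρ[a/c](σ[w='r'](R))))) → 0
  (S − π[a,z,u](ρ[u/w](ρ[z/y](ρ[a/c](σ[w='r'](R)))))) → 3
  ρ[g/a]((S − π[a,z,u](ρ[u/w](ρ[z/y](ρ[a/c](σ[w='r'](R))))))) → 3

|E| = 3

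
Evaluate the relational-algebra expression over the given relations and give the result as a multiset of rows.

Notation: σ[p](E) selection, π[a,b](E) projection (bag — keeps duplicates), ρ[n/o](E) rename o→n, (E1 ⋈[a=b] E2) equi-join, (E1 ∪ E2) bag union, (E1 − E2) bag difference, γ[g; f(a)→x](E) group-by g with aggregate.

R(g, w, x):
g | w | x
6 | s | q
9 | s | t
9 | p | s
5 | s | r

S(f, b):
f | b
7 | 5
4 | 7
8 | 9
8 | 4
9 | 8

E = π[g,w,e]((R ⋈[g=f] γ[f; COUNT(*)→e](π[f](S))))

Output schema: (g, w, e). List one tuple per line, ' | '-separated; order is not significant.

Per-node cardinality:
  R → 4
  S → 5
  π[f](S) → 5
  γ[f; COUNT(*)→e](π[f](S)) → 4
  (R ⋈[g=f] γ[f; COUNT(*)→e](π[f](S))) → 2
  π[g,w,e]((R ⋈[g=f] γ[f; COUNT(*)→e](π[f](S)))) → 2

== RESULT ==
g | w | e
9 | p | 1
9 | s | 1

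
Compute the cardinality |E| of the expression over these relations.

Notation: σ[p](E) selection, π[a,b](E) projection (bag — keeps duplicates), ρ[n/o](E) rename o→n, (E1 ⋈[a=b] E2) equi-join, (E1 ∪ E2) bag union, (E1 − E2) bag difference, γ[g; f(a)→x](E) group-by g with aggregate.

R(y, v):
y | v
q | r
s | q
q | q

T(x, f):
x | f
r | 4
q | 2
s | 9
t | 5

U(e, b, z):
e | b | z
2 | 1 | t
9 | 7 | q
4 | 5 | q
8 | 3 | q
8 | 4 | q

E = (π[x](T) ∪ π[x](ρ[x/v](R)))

Stepwise |·|:
  T → 4
  π[x](T) → 4
  R → 3
  ρ[x/v](R) → 3
  π[x](ρ[x/v](R)) → 3
  (π[x](T) ∪ π[x](ρ[x/v](R))) → 7

|E| = 7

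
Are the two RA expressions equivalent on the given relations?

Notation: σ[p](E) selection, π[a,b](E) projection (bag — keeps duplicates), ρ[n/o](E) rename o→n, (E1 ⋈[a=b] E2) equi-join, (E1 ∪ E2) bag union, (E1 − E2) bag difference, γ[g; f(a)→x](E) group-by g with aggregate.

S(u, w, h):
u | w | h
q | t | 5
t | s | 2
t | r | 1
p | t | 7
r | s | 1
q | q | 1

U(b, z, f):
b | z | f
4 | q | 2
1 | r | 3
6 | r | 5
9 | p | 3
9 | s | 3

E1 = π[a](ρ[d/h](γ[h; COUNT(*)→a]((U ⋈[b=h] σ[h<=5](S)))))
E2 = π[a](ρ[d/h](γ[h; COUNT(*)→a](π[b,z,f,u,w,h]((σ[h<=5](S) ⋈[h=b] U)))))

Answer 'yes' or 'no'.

E1 per-node cardinality:
  U → 5
  S → 6
  σ[h<=5](S) → 5
  (U ⋈[b=h] σ[h<=5](S)) → 3
  γ[h; COUNT(*)→a]((U ⋈[b=h] σ[h<=5](S))) → 1
  ρ[d/h](γ[h; COUNT(*)→a]((U ⋈[b=h] σ[h<=5](S)))) → 1
  π[a](ρ[d/h](γ[h; COUNT(*)→a]((U ⋈[b=h] σ[h<=5](S))))) → 1
E2 per-node cardinality:
  S → 6
  σ[h<=5](S) → 5
  U → 5
  (σ[h<=5](S) ⋈[h=b] U) → 3
  π[b,z,f,u,w,h]((σ[h<=5](S) ⋈[h=b] U)) → 3
  γ[h; COUNT(*)→a](π[b,z,f,u,w,h]((σ[h<=5](S) ⋈[h=b] U))) → 1
  ρ[d/h](γ[h; COUNT(*)→a](π[b,z,f,u,w,h]((σ[h<=5](S) ⋈[h=b] U)))) → 1
  π[a](ρ[d/h](γ[h; COUNT(*)→a](π[b,z,f,u,w,h]((σ[h<=5](S) ⋈[h=b] U))))) → 1

E1 and E2 produce the same multiset:
a
3

yes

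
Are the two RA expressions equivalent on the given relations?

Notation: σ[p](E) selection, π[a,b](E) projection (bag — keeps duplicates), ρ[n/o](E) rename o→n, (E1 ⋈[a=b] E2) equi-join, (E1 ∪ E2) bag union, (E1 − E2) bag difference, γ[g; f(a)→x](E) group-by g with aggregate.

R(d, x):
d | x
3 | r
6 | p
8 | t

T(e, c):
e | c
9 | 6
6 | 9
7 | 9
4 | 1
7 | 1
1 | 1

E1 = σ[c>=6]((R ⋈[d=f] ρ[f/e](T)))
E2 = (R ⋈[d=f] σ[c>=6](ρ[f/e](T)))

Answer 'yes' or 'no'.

E1 row counts bottom-up:
  R → 3
  T → 6
  ρ[f/e](T) → 6
  (R ⋈[d=f] ρ[f/e](T)) → 1
  σ[c>=6]((R ⋈[d=f] ρ[f/e](T))) → 1
E2 row counts bottom-up:
  R → 3
  T → 6
  ρ[f/e](T) → 6
  σ[c>=6](ρ[f/e](T)) → 3
  (R ⋈[d=f] σ[c>=6](ρ[f/e](T))) → 1

E1 and E2 produce the same multiset:
d | x | f | c
6 | p | 6 | 9

yes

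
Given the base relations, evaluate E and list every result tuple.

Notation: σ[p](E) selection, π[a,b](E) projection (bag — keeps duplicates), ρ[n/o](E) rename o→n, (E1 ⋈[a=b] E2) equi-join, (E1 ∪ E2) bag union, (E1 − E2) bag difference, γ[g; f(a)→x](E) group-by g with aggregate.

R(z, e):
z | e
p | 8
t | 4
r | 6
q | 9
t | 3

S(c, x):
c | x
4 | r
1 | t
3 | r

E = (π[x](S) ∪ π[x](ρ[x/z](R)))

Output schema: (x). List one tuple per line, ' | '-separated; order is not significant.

Per-node cardinality:
  S → 3
  π[x](S) → 3
  R → 5
  ρ[x/z](R) → 5
  π[x](ρ[x/z](R)) → 5
  (π[x](S) ∪ π[x](ρ[x/z](R))) → 8

== RESULT ==
x
p
q
r
r
r
t
t
t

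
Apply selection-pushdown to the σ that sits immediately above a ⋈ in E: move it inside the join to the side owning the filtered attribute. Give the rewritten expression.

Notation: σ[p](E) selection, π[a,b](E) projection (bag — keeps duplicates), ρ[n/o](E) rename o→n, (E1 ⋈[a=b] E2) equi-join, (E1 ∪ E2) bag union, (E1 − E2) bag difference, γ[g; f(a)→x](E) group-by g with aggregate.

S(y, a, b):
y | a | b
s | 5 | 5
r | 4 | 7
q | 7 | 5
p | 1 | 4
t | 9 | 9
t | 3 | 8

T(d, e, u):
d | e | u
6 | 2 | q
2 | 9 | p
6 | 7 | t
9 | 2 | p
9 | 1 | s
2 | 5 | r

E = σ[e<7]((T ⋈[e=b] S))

σ filters on e, owned by the left side.
E' = (σ[e<7](T) ⋈[e=b] S)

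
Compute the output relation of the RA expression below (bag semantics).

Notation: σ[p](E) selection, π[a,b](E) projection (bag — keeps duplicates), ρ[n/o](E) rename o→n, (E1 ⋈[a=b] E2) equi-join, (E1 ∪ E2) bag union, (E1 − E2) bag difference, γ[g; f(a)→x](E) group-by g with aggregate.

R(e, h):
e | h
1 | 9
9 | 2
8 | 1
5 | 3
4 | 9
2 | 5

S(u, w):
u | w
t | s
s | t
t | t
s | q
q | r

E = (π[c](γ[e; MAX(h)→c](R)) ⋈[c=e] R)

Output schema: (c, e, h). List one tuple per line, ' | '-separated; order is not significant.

Stepwise |·|:
  R → 6
  γ[e; MAX(h)→c](R) → 6
  π[c](γ[e; MAX(h)→c](R)) → 6
  R → 6
  (π[c](γ[e; MAX(h)→c](R)) ⋈[c=e] R) → 5

== RESULT ==
c | e | h
1 | 1 | 9
2 | 2 | 5
5 | 5 | 3
9 | 9 | 2
9 | 9 | 2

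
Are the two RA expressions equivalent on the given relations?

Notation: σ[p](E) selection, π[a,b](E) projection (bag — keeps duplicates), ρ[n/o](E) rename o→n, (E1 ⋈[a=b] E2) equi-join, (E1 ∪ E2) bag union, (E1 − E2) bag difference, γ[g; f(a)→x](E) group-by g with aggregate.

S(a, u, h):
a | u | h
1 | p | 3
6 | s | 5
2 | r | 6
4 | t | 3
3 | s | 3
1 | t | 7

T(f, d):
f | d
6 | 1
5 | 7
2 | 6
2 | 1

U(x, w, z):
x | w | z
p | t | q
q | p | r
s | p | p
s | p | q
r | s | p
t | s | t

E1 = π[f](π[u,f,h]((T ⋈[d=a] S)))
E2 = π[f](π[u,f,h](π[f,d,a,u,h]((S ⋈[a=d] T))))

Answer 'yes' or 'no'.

E1 stepwise |·|:
  T → 4
  S → 6
  (T ⋈[d=a] S) → 5
  π[u,f,h]((T ⋈[d=a] S)) → 5
  π[f](π[u,f,h]((T ⋈[d=a] S))) → 5
E2 stepwise |·|:
  S → 6
  T → 4
  (S ⋈[a=d] T) → 5
  π[f,d,a,u,h]((S ⋈[a=d] T)) → 5
  π[u,f,h](π[f,d,a,u,h]((S ⋈[a=d] T))) → 5
  π[f](π[u,f,h](π[f,d,a,u,h]((S ⋈[a=d] T)))) → 5

E1 and E2 produce the same multiset:
f
2
2
2
6
6

yes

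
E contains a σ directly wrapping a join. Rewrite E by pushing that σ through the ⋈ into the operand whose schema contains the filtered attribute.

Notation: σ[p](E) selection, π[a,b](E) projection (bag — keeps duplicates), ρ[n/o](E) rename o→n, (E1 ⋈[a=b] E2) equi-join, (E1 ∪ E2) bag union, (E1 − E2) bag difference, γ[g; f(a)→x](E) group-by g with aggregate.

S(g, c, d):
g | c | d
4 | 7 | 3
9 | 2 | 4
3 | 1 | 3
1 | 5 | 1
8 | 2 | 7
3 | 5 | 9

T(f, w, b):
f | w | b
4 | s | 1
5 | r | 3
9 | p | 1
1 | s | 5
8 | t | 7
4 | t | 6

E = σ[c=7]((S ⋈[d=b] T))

σ filters on c, owned by the left side.
E' = (σ[c=7](S) ⋈[d=b] T)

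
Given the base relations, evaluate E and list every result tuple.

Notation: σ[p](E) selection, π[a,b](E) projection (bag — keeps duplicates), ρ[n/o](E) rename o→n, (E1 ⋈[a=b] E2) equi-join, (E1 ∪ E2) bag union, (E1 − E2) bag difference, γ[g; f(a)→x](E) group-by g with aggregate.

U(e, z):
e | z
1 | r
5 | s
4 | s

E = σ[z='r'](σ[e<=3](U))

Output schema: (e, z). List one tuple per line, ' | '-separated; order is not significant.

Per-node cardinality:
  U → 3
  σ[e<=3](U) → 1
  σ[z='r'](σ[e<=3](U)) → 1

== RESULT ==
e | z
1 | r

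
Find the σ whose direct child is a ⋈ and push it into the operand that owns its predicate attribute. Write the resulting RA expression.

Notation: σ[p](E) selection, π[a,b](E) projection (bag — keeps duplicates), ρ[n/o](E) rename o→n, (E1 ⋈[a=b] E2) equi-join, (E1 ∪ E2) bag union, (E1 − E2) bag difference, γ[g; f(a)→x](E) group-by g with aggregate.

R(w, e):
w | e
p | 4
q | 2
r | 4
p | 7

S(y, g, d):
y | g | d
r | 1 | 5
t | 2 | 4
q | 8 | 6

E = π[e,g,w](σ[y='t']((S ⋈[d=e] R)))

σ filters on y, owned by the left side.
E' = π[e,g,w]((σ[y='t'](S) ⋈[d=e] R))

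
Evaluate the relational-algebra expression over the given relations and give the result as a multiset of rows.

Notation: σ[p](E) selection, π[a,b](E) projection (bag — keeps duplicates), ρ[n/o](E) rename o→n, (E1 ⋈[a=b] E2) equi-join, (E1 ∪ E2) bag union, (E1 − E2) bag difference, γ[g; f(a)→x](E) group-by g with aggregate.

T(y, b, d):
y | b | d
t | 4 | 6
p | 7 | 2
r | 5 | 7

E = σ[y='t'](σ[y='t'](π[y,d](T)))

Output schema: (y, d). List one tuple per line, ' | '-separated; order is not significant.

Subexpression sizes:
  T → 3
  π[y,d](T) → 3
  σ[y='t'](π[y,d](T)) → 1
  σ[y='t'](σ[y='t'](π[y,d](T))) → 1

== RESULT ==
y | d
t | 6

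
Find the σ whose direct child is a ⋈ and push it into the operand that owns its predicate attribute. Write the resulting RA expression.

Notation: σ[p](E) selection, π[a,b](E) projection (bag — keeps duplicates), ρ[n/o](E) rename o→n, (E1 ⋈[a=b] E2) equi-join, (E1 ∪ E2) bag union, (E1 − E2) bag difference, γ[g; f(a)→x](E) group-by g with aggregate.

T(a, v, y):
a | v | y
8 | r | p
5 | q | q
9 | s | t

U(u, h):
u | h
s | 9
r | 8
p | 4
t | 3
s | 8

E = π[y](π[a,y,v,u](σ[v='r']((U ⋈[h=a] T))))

σ filters on v, owned by the right side.
E' = π[y](π[a,y,v,u]((U ⋈[h=a] σ[v='r'](T))))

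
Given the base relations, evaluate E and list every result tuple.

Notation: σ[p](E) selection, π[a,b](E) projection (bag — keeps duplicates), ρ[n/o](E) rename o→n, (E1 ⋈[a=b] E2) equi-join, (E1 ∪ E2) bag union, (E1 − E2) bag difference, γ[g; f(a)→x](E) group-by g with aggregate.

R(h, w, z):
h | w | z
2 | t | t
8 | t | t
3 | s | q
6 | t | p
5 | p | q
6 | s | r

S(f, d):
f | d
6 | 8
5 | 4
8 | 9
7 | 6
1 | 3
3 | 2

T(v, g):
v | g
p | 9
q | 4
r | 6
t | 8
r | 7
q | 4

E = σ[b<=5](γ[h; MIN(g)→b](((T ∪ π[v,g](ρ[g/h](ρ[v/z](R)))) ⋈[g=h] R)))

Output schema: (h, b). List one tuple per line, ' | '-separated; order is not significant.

Row counts bottom-up:
  T → 6
  R → 6
  ρ[v/z](R) → 6
  ρ[g/h](ρ[v/z](R)) → 6
  π[v,g](ρ[g/h](ρ[v/z](R))) → 6
  (T ∪ π[v,g](ρ[g/h](ρ[v/z](R)))) → 12
  R → 6
  ((T ∪ π[v,g](ρ[g/h](ρ[v/z](R)))) ⋈[g=h] R) → 11
  γ[h; MIN(g)→b](((T ∪ π[v,g](ρ[g/h](ρ[v/z](R)))) ⋈[g=h] R)) → 5
  σ[b<=5](γ[h; MIN(g)→b](((T ∪ π[v,g](ρ[g/h](ρ[v/z](R)))) ⋈[g=h] R))) → 3

== RESULT ==
h | b
2 | 2
3 | 3
5 | 5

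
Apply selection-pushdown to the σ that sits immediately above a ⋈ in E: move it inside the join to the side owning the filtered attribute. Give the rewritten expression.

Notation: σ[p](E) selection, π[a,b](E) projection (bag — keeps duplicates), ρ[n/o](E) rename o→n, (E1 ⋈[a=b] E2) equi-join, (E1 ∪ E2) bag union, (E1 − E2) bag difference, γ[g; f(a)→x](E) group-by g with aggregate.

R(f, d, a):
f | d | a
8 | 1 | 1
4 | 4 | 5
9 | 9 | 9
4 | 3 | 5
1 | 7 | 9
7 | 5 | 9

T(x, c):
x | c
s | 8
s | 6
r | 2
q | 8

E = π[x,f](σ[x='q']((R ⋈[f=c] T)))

σ filters on x, owned by the right side.
E' = π[x,f]((R ⋈[f=c] σ[x='q'](T)))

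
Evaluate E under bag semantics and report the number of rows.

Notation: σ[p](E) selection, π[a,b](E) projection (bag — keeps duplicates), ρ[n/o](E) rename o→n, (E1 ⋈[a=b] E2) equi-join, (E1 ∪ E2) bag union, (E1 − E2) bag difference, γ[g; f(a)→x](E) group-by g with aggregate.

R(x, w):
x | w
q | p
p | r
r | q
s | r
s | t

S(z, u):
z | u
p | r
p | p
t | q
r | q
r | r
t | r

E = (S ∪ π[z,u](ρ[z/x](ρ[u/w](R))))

Row counts bottom-up:
  S → 6
  R → 5
  ρ[u/w](R) → 5
  ρ[z/x](ρ[u/w](R)) → 5
  π[z,u](ρ[z/x](ρ[u/w](R))) → 5
  (S ∪ π[z,u](ρ[z/x](ρ[u/w](R)))) → 11

|E| = 11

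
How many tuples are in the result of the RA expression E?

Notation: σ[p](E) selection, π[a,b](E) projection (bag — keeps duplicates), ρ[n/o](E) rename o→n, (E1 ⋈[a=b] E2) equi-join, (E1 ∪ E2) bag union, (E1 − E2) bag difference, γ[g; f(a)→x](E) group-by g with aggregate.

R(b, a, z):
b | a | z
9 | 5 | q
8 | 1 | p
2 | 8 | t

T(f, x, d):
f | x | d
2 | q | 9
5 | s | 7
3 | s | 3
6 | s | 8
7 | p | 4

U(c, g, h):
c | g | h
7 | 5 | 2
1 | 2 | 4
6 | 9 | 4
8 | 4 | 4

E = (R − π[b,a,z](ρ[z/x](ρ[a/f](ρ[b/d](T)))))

Subexpression sizes:
  R → 3
  T → 5
  ρ[b/d](T) → 5
  ρ[a/f](ρ[b/d](T)) → 5
  ρ[z/x](ρ[a/f](ρ[b/d](T))) → 5
  π[b,a,z](ρ[z/x](ρ[a/f](ρ[b/d](T)))) → 5
  (R − π[b,a,z](ρ[z/x](ρ[a/f](ρ[b/d](T))))) → 3

|E| = 3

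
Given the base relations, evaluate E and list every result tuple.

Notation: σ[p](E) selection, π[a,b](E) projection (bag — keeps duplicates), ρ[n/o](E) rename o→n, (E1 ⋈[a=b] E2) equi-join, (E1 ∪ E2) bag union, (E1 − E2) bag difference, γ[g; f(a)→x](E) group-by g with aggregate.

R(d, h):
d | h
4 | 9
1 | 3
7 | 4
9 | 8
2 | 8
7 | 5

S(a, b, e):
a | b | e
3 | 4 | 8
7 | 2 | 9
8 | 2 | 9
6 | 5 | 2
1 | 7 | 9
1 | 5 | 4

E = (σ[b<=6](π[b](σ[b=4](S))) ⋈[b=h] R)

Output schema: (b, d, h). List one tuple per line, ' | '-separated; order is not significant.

Stepwise |·|:
  S → 6
  σ[b=4](S) → 1
  π[b](σ[b=4](S)) → 1
  σ[b<=6](π[b](σ[b=4](S))) → 1
  R → 6
  (σ[b<=6](π[b](σ[b=4](S))) ⋈[b=h] R) → 1

== RESULT ==
b | d | h
4 | 7 | 4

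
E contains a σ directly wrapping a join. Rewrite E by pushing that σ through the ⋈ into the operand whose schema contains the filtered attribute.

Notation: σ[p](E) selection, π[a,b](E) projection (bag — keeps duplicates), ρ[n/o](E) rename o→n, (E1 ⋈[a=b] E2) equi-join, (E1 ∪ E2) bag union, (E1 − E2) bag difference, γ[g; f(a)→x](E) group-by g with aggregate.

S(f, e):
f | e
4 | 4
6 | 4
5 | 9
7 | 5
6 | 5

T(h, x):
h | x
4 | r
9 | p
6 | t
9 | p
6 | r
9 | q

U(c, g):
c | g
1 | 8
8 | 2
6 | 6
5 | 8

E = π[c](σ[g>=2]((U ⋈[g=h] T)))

σ filters on g, owned by the left side.
E' = π[c]((σ[g>=2](U) ⋈[g=h] T))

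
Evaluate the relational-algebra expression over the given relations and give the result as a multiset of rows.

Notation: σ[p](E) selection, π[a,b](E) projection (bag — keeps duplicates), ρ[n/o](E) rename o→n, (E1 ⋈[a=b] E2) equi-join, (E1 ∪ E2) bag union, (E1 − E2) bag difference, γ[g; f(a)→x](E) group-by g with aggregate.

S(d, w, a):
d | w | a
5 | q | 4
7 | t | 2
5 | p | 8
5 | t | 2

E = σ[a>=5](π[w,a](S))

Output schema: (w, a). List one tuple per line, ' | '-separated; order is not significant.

Subexpression sizes:
  S → 4
  π[w,a](S) → 4
  σ[a>=5](π[w,a](S)) → 1

== RESULT ==
w | a
p | 8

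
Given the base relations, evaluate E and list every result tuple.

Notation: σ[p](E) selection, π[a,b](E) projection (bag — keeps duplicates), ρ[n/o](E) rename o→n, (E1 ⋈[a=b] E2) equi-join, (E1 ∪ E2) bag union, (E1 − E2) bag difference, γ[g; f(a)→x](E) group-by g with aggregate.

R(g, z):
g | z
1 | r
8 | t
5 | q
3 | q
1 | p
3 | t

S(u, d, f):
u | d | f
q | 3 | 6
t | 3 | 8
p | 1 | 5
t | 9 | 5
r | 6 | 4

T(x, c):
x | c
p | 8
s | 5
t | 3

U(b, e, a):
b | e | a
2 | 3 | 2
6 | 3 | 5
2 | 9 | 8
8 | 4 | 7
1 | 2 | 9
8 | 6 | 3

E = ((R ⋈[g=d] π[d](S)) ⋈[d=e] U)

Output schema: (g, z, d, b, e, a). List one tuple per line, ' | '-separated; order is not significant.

Per-node cardinality:
  R → 6
  S → 5
  π[d](S) → 5
  (R ⋈[g=d] π[d](S)) → 6
  U → 6
  ((R ⋈[g=d] π[d](S)) ⋈[d=e] U) → 8

== RESULT ==
g | z | d | b | e | a
3 | q | 3 | 2 | 3 | 2
3 | q | 3 | 2 | 3 | 2
3 | q | 3 | 6 | 3 | 5
3 | q | 3 | 6 | 3 | 5
3 | t | 3 | 2 | 3 | 2
3 | t | 3 | 2 | 3 | 2
3 | t | 3 | 6 | 3 | 5
3 | t | 3 | 6 | 3 | 5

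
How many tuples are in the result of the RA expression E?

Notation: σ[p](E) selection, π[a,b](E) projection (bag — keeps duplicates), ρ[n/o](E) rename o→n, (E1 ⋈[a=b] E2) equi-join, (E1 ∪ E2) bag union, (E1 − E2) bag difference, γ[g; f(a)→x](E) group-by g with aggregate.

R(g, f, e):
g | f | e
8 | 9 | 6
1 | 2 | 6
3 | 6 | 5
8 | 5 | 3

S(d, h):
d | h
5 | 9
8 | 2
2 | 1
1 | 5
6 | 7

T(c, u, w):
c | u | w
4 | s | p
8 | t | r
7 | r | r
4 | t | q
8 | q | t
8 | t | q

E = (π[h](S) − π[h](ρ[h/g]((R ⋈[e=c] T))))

Row counts bottom-up:
  S → 5
  π[h](S) → 5
  R → 4
  T → 6
  (R ⋈[e=c] T) → 0
  ρ[h/g]((R ⋈[e=c] T)) → 0
  π[h](ρ[h/g]((R ⋈[e=c] T))) → 0
  (π[h](S) − π[h](ρ[h/g]((R ⋈[e=c] T)))) → 5

|E| = 5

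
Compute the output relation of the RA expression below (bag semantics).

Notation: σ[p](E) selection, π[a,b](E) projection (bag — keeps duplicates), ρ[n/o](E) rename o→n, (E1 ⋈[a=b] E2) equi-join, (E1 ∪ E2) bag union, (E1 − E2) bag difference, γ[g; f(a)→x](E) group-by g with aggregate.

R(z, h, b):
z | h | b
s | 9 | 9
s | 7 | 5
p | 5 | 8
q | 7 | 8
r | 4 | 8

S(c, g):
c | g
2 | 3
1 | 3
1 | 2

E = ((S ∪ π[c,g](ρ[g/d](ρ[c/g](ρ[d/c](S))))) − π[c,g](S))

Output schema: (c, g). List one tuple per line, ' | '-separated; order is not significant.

Row counts bottom-up:
  S → 3
  S → 3
  ρ[d/c](S) → 3
  ρ[c/g](ρ[d/c](S)) → 3
  ρ[g/d](ρ[c/g](ρ[d/c](S))) → 3
  π[c,g](ρ[g/d](ρ[c/g](ρ[d/c](S)))) → 3
  (S ∪ π[c,g](ρ[g/d](ρ[c/g](ρ[d/c](S))))) → 6
  S → 3
  π[c,g](S) → 3
  ((S ∪ π[c,g](ρ[g/d](ρ[c/g](ρ[d/c](S))))) − π[c,g](S)) → 3

== RESULT ==
c | g
2 | 1
3 | 1
3 | 2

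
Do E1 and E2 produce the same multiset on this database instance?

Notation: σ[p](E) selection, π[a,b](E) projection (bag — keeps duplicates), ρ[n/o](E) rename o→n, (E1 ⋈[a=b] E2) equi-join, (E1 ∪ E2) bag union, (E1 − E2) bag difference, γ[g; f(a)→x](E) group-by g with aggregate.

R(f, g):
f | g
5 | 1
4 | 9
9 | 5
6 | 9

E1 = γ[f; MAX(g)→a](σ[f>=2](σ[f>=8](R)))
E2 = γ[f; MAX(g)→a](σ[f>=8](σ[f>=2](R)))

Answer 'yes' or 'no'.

E1 per-node cardinality:
  R → 4
  σ[f>=8](R) → 1
  σ[f>=2](σ[f>=8](R)) → 1
  γ[f; MAX(g)→a](σ[f>=2](σ[f>=8](R))) → 1
E2 per-node cardinality:
  R → 4
  σ[f>=2](R) → 4
  σ[f>=8](σ[f>=2](R)) → 1
  γ[f; MAX(g)→a](σ[f>=8](σ[f>=2](R))) → 1

E1 and E2 produce the same multiset:
f | a
9 | 5

yes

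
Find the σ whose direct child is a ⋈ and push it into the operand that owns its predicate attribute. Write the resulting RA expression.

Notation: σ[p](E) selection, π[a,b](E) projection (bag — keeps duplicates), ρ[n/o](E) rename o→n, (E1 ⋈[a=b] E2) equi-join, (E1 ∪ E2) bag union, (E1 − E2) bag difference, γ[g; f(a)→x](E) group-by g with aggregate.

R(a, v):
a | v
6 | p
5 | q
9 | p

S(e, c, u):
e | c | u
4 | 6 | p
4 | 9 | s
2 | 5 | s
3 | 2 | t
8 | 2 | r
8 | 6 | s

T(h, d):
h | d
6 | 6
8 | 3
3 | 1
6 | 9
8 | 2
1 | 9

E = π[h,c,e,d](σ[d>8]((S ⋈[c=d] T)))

σ filters on d, owned by the right side.
E' = π[h,c,e,d]((S ⋈[c=d] σ[d>8](T)))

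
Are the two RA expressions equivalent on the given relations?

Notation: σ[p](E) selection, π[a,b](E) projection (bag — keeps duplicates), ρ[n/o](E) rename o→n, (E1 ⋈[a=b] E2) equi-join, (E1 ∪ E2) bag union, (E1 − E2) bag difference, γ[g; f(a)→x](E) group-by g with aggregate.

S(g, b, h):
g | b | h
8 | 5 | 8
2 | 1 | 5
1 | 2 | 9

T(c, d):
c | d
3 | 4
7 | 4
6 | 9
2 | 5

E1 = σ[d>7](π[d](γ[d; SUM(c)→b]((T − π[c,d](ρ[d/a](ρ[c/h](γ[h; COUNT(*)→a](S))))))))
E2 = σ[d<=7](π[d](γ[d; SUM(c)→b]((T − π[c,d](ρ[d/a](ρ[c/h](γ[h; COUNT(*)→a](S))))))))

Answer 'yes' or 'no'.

E1 row counts bottom-up:
  T → 4
  S → 3
  γ[h; COUNT(*)→a](S) → 3
  ρ[c/h](γ[h; COUNT(*)→a](S)) → 3
  ρ[d/a](ρ[c/h](γ[h; COUNT(*)→a](S))) → 3
  π[c,d](ρ[d/a](ρ[c/h](γ[h; COUNT(*)→a](S)))) → 3
  (T − π[c,d](ρ[d/a](ρ[c/h](γ[h; COUNT(*)→a](S))))) → 4
  γ[d; SUM(c)→b]((T − π[c,d](ρ[d/a](ρ[c/h](γ[h; COUNT(*)→a](S)))))) → 3
  π[d](γ[d; SUM(c)→b]((T − π[c,d](ρ[d/a](ρ[c/h](γ[h; COUNT(*)→a](S))))))) → 3
  σ[d>7](π[d](γ[d; SUM(c)→b]((T − π[c,d](ρ[d/a](ρ[c/h](γ[h; COUNT(*)→a](S)))))))) → 1
E2 row counts bottom-up:
  T → 4
  S → 3
  γ[h; COUNT(*)→a](S) → 3
  ρ[c/h](γ[h; COUNT(*)→a](S)) → 3
  ρ[d/a](ρ[c/h](γ[h; COUNT(*)→a](S))) → 3
  π[c,d](ρ[d/a](ρ[c/h](γ[h; COUNT(*)→a](S)))) → 3
  (T − π[c,d](ρ[d/a](ρ[c/h](γ[h; COUNT(*)→a](S))))) → 4
  γ[d; SUM(c)→b]((T − π[c,d](ρ[d/a](ρ[c/h](γ[h; COUNT(*)→a](S)))))) → 3
  π[d](γ[d; SUM(c)→b]((T − π[c,d](ρ[d/a](ρ[c/h](γ[h; COUNT(*)→a](S))))))) → 3
  σ[d<=7](π[d](γ[d; SUM(c)→b]((T − π[c,d](ρ[d/a](ρ[c/h](γ[h; COUNT(*)→a](S)))))))) → 2

E1 result:
d
9
E2 result:
d
4
5
Witness: (9,) appears 1× in E1 but 0× in E2.

no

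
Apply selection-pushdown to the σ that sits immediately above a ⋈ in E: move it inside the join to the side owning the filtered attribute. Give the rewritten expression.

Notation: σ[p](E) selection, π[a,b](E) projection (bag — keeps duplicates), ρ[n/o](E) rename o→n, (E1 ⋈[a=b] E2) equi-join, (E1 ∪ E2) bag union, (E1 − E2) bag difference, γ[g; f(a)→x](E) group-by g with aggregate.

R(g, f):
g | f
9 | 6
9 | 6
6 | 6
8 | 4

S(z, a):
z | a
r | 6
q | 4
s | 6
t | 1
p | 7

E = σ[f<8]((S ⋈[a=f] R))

σ filters on f, owned by the right side.
E' = (S ⋈[a=f] σ[f<8](R))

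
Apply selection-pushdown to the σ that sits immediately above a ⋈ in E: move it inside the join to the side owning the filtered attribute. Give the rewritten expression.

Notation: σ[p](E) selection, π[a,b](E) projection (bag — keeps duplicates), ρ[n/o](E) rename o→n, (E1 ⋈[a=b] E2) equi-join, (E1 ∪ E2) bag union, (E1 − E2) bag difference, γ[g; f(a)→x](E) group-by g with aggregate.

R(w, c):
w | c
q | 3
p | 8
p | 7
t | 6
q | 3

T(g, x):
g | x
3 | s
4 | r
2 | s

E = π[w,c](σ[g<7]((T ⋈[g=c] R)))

σ filters on g, owned by the left side.
E' = π[w,c]((σ[g<7](T) ⋈[g=c] R))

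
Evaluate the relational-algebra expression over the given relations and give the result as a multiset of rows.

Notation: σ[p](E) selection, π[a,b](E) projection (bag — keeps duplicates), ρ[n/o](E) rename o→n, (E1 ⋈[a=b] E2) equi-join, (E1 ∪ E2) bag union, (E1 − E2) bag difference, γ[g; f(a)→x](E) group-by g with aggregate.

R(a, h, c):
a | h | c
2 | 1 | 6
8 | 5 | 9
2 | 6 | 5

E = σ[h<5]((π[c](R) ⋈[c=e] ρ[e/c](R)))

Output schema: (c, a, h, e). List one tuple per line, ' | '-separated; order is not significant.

Subexpression sizes:
  R → 3
  π[c](R) → 3
  R → 3
  ρ[e/c](R) → 3
  (π[c](R) ⋈[c=e] ρ[e/c](R)) → 3
  σ[h<5]((π[c](R) ⋈[c=e] ρ[e/c](R))) → 1

== RESULT ==
c | a | h | e
6 | 2 | 1 | 6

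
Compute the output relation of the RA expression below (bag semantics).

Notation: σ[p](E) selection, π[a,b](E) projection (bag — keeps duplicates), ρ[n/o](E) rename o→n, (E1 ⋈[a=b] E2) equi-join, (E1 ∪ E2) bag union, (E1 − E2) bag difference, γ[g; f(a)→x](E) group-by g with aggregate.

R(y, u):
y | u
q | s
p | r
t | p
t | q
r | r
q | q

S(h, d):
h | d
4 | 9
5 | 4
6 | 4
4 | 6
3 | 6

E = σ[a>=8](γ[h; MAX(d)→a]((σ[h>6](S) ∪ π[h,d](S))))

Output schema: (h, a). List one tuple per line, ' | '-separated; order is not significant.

Row counts bottom-up:
  S → 5
  σ[h>6](S) → 0
  S → 5
  π[h,d](S) → 5
  (σ[h>6](S) ∪ π[h,d](S)) → 5
  γ[h; MAX(d)→a]((σ[h>6](S) ∪ π[h,d](S))) → 4
  σ[a>=8](γ[h; MAX(d)→a]((σ[h>6](S) ∪ π[h,d](S)))) → 1

== RESULT ==
h | a
4 | 9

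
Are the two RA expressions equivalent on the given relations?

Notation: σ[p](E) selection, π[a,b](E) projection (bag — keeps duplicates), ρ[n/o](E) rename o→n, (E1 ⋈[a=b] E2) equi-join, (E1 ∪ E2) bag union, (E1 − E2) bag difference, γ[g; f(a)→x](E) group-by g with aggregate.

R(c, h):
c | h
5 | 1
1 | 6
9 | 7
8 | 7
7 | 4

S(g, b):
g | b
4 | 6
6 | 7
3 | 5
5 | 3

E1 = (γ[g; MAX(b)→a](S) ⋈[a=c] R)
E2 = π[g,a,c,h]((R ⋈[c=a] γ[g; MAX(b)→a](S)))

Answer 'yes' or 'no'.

E1 stepwise |·|:
  S → 4
  γ[g; MAX(b)→a](S) → 4
  R → 5
  (γ[g; MAX(b)→a](S) ⋈[a=c] R) → 2
E2 stepwise |·|:
  R → 5
  S → 4
  γ[g; MAX(b)→a](S) → 4
  (R ⋈[c=a] γ[g; MAX(b)→a](S)) → 2
  π[g,a,c,h]((R ⋈[c=a] γ[g; MAX(b)→a](S))) → 2

E1 and E2 produce the same multiset:
g | a | c | h
3 | 5 | 5 | 1
6 | 7 | 7 | 4

yes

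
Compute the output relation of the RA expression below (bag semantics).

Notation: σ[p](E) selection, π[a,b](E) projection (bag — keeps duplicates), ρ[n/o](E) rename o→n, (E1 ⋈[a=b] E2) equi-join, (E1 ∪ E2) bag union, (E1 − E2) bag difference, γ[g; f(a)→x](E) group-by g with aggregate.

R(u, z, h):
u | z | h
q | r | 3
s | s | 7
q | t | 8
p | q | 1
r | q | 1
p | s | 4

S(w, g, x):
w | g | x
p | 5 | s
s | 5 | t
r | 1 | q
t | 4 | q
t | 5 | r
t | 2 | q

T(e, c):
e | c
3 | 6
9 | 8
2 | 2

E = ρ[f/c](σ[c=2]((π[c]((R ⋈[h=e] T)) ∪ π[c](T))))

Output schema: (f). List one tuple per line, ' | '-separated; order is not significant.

Subexpression sizes:
  R → 6
  T → 3
  (R ⋈[h=e] T) → 1
  π[c]((R ⋈[h=e] T)) → 1
  T → 3
  π[c](T) → 3
  (π[c]((R ⋈[h=e] T)) ∪ π[c](T)) → 4
  σ[c=2]((π[c]((R ⋈[h=e] T)) ∪ π[c](T))) → 1
  ρ[f/c](σ[c=2]((π[c]((R ⋈[h=e] T)) ∪ π[c](T)))) → 1

== RESULT ==
f
2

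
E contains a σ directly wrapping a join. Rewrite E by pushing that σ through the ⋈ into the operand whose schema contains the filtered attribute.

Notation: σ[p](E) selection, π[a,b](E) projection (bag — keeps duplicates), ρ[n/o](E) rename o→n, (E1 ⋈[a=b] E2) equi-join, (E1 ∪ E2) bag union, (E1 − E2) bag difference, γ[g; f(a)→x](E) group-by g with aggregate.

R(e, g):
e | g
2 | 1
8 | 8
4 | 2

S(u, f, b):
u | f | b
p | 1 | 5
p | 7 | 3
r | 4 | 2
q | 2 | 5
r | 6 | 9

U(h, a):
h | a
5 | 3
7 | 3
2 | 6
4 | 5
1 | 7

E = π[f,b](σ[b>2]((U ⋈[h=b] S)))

σ filters on b, owned by the right side.
E' = π[f,b]((U ⋈[h=b] σ[b>2](S)))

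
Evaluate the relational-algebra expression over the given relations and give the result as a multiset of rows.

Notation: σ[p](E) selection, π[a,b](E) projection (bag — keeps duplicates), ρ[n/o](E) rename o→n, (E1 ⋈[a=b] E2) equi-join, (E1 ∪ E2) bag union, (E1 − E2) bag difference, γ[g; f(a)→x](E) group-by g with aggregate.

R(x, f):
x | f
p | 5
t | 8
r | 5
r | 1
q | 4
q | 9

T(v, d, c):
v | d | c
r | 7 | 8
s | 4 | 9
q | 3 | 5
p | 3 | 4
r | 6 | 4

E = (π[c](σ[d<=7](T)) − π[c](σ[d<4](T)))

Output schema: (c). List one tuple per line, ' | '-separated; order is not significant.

Subexpression sizes:
  T → 5
  σ[d<=7](T) → 5
  π[c](σ[d<=7](T)) → 5
  T → 5
  σ[d<4](T) → 2
  π[c](σ[d<4](T)) → 2
  (π[c](σ[d<=7](T)) − π[c](σ[d<4](T))) → 3

== RESULT ==
c
4
8
9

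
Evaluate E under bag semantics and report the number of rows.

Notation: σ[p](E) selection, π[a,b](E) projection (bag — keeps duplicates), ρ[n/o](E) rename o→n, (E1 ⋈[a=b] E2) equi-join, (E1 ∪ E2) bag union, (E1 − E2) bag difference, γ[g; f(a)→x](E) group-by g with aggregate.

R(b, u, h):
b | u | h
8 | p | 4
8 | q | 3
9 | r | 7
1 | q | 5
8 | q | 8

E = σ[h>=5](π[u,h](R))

Per-node cardinality:
  R → 5
  π[u,h](R) → 5
  σ[h>=5](π[u,h](R)) → 3

|E| = 3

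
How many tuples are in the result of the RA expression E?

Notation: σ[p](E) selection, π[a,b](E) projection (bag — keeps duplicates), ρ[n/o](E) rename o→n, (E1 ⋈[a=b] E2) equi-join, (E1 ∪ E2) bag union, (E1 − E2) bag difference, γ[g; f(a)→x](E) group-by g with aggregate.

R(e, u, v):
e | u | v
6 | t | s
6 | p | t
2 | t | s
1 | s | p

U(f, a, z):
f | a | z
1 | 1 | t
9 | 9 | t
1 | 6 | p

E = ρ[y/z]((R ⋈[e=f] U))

Stepwise |·|:
  R → 4
  U → 3
  (R ⋈[e=f] U) → 2
  ρ[y/z]((R ⋈[e=f] U)) → 2

|E| = 2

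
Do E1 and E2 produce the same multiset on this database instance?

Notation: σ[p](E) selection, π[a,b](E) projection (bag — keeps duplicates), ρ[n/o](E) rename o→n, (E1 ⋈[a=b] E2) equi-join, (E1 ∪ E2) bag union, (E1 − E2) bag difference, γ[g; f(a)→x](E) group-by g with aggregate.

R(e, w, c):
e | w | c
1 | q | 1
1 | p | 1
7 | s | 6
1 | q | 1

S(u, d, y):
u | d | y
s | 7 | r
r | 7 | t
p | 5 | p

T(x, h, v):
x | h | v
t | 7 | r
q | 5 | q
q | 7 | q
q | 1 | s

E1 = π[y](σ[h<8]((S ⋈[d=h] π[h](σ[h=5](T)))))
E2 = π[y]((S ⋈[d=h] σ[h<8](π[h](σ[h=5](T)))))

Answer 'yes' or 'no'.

E1 row counts bottom-up:
  S → 3
  T → 4
  σ[h=5](T) → 1
  π[h](σ[h=5](T)) → 1
  (S ⋈[d=h] π[h](σ[h=5](T))) → 1
  σ[h<8]((S ⋈[d=h] π[h](σ[h=5](T)))) → 1
  π[y](σ[h<8]((S ⋈[d=h] π[h](σ[h=5](T))))) → 1
E2 row counts bottom-up:
  S → 3
  T → 4
  σ[h=5](T) → 1
  π[h](σ[h=5](T)) → 1
  σ[h<8](π[h](σ[h=5](T))) → 1
  (S ⋈[d=h] σ[h<8](π[h](σ[h=5](T)))) → 1
  π[y]((S ⋈[d=h] σ[h<8](π[h](σ[h=5](T))))) → 1

E1 and E2 produce the same multiset:
y
p

yes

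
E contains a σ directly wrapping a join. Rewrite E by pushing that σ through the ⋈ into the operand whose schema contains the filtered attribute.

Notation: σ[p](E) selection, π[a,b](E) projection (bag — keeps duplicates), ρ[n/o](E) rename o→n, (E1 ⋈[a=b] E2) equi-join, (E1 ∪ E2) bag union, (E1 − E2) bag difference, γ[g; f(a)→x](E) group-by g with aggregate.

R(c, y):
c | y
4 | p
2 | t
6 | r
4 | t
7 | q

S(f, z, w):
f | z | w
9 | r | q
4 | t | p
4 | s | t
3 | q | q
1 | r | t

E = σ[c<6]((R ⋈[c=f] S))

σ filters on c, owned by the left side.
E' = (σ[c<6](R) ⋈[c=f] S)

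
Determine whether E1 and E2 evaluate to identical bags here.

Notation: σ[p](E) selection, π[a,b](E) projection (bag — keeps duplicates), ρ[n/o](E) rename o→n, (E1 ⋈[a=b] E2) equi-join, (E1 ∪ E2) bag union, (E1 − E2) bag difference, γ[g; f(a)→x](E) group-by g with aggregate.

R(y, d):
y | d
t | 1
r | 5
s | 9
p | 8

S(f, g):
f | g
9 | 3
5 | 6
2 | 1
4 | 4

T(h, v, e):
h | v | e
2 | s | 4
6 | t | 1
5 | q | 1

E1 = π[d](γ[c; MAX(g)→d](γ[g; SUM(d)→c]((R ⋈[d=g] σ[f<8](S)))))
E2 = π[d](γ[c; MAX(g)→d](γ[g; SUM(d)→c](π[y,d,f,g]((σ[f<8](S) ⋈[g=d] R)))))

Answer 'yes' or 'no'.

E1 row counts bottom-up:
  R → 4
  S → 4
  σ[f<8](S) → 3
  (R ⋈[d=g] σ[f<8](S)) → 1
  γ[g; SUM(d)→c]((R ⋈[d=g] σ[f<8](S))) → 1
  γ[c; MAX(g)→d](γ[g; SUM(d)→c]((R ⋈[d=g] σ[f<8](S)))) → 1
  π[d](γ[c; MAX(g)→d](γ[g; SUM(d)→c]((R ⋈[d=g] σ[f<8](S))))) → 1
E2 row counts bottom-up:
  S → 4
  σ[f<8](S) → 3
  R → 4
  (σ[f<8](S) ⋈[g=d] R) → 1
  π[y,d,f,g]((σ[f<8](S) ⋈[g=d] R)) → 1
  γ[g; SUM(d)→c](π[y,d,f,g]((σ[f<8](S) ⋈[g=d] R))) → 1
  γ[c; MAX(g)→d](γ[g; SUM(d)→c](π[y,d,f,g]((σ[f<8](S) ⋈[g=d] R)))) → 1
  π[d](γ[c; MAX(g)→d](γ[g; SUM(d)→c](π[y,d,f,g]((σ[f<8](S) ⋈[g=d] R))))) → 1

E1 and E2 produce the same multiset:
d
1

yes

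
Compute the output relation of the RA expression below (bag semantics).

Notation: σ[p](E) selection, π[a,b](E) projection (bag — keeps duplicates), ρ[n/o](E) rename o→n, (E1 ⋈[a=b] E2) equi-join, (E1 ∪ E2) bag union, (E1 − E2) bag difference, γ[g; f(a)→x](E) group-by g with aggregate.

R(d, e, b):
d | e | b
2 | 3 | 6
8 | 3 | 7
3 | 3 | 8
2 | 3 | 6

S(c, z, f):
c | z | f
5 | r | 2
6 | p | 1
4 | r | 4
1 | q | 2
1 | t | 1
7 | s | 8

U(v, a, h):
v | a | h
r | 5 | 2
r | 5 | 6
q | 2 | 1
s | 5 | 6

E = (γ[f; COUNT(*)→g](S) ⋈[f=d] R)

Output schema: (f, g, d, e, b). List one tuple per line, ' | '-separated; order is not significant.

Row counts bottom-up:
  S → 6
  γ[f; COUNT(*)→g](S) → 4
  R → 4
  (γ[f; COUNT(*)→g](S) ⋈[f=d] R) → 3

== RESULT ==
f | g | d | e | b
2 | 2 | 2 | 3 | 6
2 | 2 | 2 | 3 | 6
8 | 1 | 8 | 3 | 7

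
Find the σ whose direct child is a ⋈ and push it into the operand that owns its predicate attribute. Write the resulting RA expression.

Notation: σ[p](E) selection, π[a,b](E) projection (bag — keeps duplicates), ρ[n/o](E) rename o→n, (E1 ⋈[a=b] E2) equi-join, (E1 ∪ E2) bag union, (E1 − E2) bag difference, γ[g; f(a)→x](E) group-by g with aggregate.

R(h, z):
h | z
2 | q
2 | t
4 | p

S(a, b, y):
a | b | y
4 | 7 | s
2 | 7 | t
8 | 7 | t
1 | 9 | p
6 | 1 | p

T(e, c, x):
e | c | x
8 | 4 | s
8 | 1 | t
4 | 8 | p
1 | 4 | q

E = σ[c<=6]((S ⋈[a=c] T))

σ filters on c, owned by the right side.
E' = (S ⋈[a=c] σ[c<=6](T))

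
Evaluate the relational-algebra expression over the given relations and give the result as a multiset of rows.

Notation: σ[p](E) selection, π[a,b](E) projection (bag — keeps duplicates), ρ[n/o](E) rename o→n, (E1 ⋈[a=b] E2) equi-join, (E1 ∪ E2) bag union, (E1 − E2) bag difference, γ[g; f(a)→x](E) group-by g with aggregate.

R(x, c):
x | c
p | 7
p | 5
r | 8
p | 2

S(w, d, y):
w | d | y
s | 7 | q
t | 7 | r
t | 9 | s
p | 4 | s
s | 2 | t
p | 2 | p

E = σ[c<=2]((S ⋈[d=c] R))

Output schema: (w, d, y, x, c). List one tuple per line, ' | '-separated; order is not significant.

Stepwise |·|:
  S → 6
  R → 4
  (S ⋈[d=c] R) → 4
  σ[c<=2]((S ⋈[d=c] R)) → 2

== RESULT ==
w | d | y | x | c
p | 2 | p | p | 2
s | 2 | t | p | 2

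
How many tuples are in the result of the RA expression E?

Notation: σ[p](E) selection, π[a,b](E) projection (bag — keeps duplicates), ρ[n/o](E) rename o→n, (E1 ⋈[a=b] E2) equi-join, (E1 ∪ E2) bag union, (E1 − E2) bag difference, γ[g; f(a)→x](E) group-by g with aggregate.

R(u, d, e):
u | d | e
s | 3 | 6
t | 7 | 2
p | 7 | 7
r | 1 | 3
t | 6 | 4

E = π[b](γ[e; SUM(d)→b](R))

Per-node cardinality:
  R → 5
  γ[e; SUM(d)→b](R) → 5
  π[b](γ[e; SUM(d)→b](R)) → 5

|E| = 5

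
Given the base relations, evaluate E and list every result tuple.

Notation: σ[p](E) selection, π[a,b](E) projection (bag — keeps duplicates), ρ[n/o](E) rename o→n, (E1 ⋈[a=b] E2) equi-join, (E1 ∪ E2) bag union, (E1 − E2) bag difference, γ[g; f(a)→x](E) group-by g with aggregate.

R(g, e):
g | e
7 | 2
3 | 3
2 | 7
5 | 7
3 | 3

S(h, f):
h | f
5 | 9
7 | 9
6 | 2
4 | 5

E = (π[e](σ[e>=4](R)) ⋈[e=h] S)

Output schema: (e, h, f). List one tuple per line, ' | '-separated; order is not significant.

Subexpression sizes:
  R → 5
  σ[e>=4](R) → 2
  π[e](σ[e>=4](R)) → 2
  S → 4
  (π[e](σ[e>=4](R)) ⋈[e=h] S) → 2

== RESULT ==
e | h | f
7 | 7 | 9
7 | 7 | 9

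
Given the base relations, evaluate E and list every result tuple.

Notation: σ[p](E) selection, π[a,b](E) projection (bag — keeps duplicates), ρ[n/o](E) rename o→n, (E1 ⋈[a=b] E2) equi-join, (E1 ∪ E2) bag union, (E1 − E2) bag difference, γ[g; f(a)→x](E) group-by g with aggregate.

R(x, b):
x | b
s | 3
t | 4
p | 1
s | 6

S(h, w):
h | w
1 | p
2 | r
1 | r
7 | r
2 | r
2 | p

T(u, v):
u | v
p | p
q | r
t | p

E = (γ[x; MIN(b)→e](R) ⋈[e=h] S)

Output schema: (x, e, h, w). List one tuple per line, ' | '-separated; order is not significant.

Subexpression sizes:
  R → 4
  γ[x; MIN(b)→e](R) → 3
  S → 6
  (γ[x; MIN(b)→e](R) ⋈[e=h] S) → 2

== RESULT ==
x | e | h | w
p | 1 | 1 | p
p | 1 | 1 | r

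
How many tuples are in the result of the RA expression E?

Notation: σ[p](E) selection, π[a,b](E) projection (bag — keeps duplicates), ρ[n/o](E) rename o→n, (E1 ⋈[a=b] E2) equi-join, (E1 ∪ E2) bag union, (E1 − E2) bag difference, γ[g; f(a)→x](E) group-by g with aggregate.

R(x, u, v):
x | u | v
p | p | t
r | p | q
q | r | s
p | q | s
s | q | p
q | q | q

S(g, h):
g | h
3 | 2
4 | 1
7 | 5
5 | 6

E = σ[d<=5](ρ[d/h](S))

Stepwise |·|:
  S → 4
  ρ[d/h](S) → 4
  σ[d<=5](ρ[d/h](S)) → 3

|E| = 3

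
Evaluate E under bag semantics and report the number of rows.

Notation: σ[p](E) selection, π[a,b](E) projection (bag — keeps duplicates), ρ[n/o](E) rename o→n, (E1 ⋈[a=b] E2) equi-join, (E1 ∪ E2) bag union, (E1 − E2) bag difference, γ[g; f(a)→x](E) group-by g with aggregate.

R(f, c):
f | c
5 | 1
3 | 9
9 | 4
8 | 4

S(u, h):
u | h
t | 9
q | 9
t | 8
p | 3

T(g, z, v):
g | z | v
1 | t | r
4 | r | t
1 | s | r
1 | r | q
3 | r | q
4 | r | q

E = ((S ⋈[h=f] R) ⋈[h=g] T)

Subexpression sizes:
  S → 4
  R → 4
  (S ⋈[h=f] R) → 4
  T → 6
  ((S ⋈[h=f] R) ⋈[h=g] T) → 1

|E| = 1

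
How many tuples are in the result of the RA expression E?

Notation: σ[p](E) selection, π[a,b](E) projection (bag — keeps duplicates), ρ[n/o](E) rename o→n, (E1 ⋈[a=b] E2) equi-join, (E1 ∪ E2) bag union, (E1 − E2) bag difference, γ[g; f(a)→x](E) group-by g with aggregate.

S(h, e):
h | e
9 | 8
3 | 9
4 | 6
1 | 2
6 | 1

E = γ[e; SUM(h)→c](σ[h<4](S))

Row counts bottom-up:
  S → 5
  σ[h<4](S) → 2
  γ[e; SUM(h)→c](σ[h<4](S)) → 2

|E| = 2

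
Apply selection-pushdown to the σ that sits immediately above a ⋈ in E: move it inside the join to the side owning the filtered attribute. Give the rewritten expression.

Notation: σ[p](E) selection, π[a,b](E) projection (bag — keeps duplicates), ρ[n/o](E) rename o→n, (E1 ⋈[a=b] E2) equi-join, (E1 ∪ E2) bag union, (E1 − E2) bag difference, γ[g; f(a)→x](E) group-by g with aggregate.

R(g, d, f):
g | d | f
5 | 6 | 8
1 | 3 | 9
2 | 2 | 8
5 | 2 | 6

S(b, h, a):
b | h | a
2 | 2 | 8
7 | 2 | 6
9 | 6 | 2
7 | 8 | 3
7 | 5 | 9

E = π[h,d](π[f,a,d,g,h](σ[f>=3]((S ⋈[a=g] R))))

σ filters on f, owned by the right side.
E' = π[h,d](π[f,a,d,g,h]((S ⋈[a=g] σ[f>=3](R))))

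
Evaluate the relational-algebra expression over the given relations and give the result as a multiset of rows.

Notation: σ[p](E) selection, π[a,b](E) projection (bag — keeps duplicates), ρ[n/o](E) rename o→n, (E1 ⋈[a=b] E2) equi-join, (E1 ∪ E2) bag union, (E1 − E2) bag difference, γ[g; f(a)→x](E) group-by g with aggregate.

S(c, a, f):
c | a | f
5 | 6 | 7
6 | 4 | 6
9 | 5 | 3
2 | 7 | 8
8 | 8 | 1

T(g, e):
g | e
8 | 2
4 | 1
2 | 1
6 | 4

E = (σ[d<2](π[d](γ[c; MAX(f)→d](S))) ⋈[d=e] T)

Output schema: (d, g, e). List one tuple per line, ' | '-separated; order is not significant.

Per-node cardinality:
  S → 5
  γ[c; MAX(f)→d](S) → 5
  π[d](γ[c; MAX(f)→d](S)) → 5
  σ[d<2](π[d](γ[c; MAX(f)→d](S))) → 1
  T → 4
  (σ[d<2](π[d](γ[c; MAX(f)→d](S))) ⋈[d=e] T) → 2

== RESULT ==
d | g | e
1 | 2 | 1
1 | 4 | 1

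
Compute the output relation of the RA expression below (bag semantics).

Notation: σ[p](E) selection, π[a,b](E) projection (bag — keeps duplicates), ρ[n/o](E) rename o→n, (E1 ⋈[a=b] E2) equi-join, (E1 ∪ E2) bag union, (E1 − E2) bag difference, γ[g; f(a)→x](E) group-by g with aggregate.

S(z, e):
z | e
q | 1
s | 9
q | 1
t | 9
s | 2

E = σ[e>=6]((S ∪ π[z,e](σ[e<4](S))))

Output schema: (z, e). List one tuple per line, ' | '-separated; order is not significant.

Stepwise |·|:
  S → 5
  S → 5
  σ[e<4](S) → 3
  π[z,e](σ[e<4](S)) → 3
  (S ∪ π[z,e](σ[e<4](S))) → 8
  σ[e>=6]((S ∪ π[z,e](σ[e<4](S)))) → 2

== RESULT ==
z | e
s | 9
t | 9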